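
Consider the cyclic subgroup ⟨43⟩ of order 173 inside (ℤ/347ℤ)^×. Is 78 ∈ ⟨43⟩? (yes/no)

no

78 ∈ ⟨43⟩ iff 78^173 ≡ 1 (mod 347), since |⟨43⟩| = 173.
78^173 mod 347 = 346.
Since 346 ≠ 1, 78 does not lie in the subgroup.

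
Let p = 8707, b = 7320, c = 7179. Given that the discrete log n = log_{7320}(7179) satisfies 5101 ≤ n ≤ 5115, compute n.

Compute 7320^5101 mod 8707 = 8239, then multiply by 7320 repeatedly:
  7320^5101=8239  7320^5102=4798  7320^5103=6029  7320^5104=5204  7320^5105=155
  7320^5106=2690  7320^5107=4273  7320^5108=2816  7320^5109=3651  7320^5110=3537
  7320^5111=4929  7320^5112=7179
Found 7179 at exponent 5112.

5112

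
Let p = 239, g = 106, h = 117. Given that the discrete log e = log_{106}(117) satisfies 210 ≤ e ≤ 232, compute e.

211

Compute 106^210 mod 239 = 71, then multiply by 106 repeatedly:
  106^210=71  106^211=117
Found 117 at exponent 211.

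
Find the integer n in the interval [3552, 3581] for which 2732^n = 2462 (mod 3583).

3570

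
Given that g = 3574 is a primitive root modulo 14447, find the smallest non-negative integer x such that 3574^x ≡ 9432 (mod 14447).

6710

Baby-step giant-step with m = ceil(sqrt(14446)) = 121.
Baby table (3574^j mod 14447 for j=0..120):
  0:1  1:3574  2:2328  3:13247  4:1959  5:9118  6:9747  7:4061
  8:9226  9:5670  10:9886  11:9649  12:537  13:12234  14:7694  15:5715
  16:11799  17:13280  18:4325  19:13707  20:13488  21:10920  22:6733  23:9487
  24:13876  25:10720  26:14283  27:6191  28:8277  29:8989  30:11005  31:7136
  32:5109  33:13005  34:3871  35:9175  36:11207  37:6734  38:13061  39:1757
  40:9520  41:1795  42:862  43:3577  44:13050  45:5784  46:12806  47:548
  48:8207  49:4408  50:6962  51:4454  52:12449  53:10413  54:590  55:13845
  56:1055  57:14350  58:50  59:5336  60:824  61:12235  62:11268  63:8043
  64:10599  65:792  66:13443  67:9007  68:3102  69:5699  70:12403  71:4926
  72:9078  73:11257  74:12070  75:13885  76:13992  77:6341  78:9838  79:11461
  80:4369  81:12046  82:344  83:1461  84:6247  85:6163  86:9334  87:1593
  88:1264  89:10072  90:9851  91:135  92:5739  93:10893  94:11364  95:4419
  96:2935  97:1168  98:13696  99:3068  100:14206  101:5486  102:2385  103:260
  104:4632  105:12953  106:5834  107:3695  108:1372  109:5995  110:1229  111:558
  112:606  113:13241  114:9409  115:9597  116:2500  117:6754  118:12306  119:4976
  120:14414
Giant step factor: 3574^(-121) ≡ 10936 (mod 14447).
Scan 9432·10936^i mod 14447 for i = 0, 1, …:
  i=0: 9432   i=1: 11219   i=2: 7060   i=3: 3392
  i=4: 9463   i=5: 3507   i=6: 10214   i=7: 10547
  i=8: 11591   i=9: 1198     …   i=54: 8526
  i=55: 13845
Match at i=55, j=55: x = 55·121 + 55 = 6710.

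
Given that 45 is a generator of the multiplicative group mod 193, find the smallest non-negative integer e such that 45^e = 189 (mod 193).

68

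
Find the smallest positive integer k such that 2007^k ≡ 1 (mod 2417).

2416

The order of 2007 must divide p − 1 = 2416 = 2^4 · 151.
Divisors: 1, 2, 4, 8, 16, 151, 302, 604, 1208, 2416.
Check each in increasing order: 2007^1 ≡ 2007;  2007^2 ≡ 1327;  2007^4 ≡ 1353;  2007^8 ≡ 940;  2007^16 ≡ 1395;  2007^151 ≡ 1362;  2007^302 ≡ 1205;  2007^604 ≡ 1825;  2007^1208 ≡ 2416;  2007^2416 ≡ 1.
Smallest exponent giving 1 is 2416.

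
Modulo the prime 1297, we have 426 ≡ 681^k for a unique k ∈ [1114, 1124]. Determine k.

1116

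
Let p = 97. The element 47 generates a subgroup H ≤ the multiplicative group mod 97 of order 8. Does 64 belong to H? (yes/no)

yes

⟨47⟩ has order 8; its elements mod 97 are {1, 22, 33, 47, 50, 64, 75, 96}.
64 is in this set.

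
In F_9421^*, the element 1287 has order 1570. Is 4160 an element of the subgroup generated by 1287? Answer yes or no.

no

4160 ∈ ⟨1287⟩ iff 4160^1570 ≡ 1 (mod 9421), since |⟨1287⟩| = 1570.
4160^1570 mod 9421 = 7041.
Since 7041 ≠ 1, 4160 does not lie in the subgroup.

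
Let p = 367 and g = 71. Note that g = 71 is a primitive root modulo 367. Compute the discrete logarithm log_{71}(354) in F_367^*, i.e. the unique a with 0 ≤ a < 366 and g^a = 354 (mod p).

353

Baby-step giant-step with m = ceil(sqrt(366)) = 20.
Baby table (71^j mod 367 for j=0..19):
  0:1  1:71  2:270  3:86  4:234  5:99  6:56  7:306
  8:73  9:45  10:259  11:39  12:200  13:254  14:51  15:318
  16:191  17:349  18:190  19:278
Giant step factor: 71^(-20) ≡ 289 (mod 367).
Scan 354·289^i mod 367 for i = 0, 1, …:
  i=0: 354   i=1: 280   i=2: 180   i=3: 273
  i=4: 359   i=5: 257   i=6: 139   i=7: 168
  i=8: 108   i=9: 17     …   i=16: 232
  i=17: 254
Match at i=17, j=13: a = 17·20 + 13 = 353.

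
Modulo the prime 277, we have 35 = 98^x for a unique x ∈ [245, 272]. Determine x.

253

Compute 98^245 mod 277 = 142, then multiply by 98 repeatedly:
  98^245=142  98^246=66  98^247=97  98^248=88  98^249=37
  98^250=25  98^251=234  98^252=218  98^253=35
Found 35 at exponent 253.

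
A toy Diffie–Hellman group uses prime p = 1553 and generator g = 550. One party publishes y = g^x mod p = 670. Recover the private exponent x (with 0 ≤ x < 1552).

Baby-step giant-step with m = ceil(sqrt(1552)) = 40.
Baby table (550^j mod 1553 for j=0..39):
  0:1  1:550  2:1218  3:557  4:409  5:1318  6:1202  7:1075
  8:1110  9:171  10:870  11:176  12:514  13:54  14:193  15:546
  16:571  17:344  18:1287  19:1235  20:589  21:926  22:1469  23:390
  24:186  25:1355  26:1363  27:1104  28:1530  29:1327  30:1493  31:1166
  32:1464  33:746  34:308  35:123  36:871  37:726  38:179  39:611
Giant step factor: 550^(-40) ≡ 1375 (mod 1553).
Scan 670·1375^i mod 1553 for i = 0, 1, …:
  i=0: 670   i=1: 321   i=2: 323   i=3: 1520
  i=4: 1215   i=5: 1150   i=6: 296   i=7: 114
  i=8: 1450   i=9: 1251     …   i=16: 542
  i=17: 1363
Match at i=17, j=26: x = 17·40 + 26 = 706.

706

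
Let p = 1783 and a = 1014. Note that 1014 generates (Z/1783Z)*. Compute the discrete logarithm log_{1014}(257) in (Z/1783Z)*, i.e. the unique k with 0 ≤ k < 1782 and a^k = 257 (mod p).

Baby-step giant-step with m = ceil(sqrt(1782)) = 43.
Baby table (1014^j mod 1783 for j=0..42):
  0:1  1:1014  2:1188  3:1107  4:991  5:1045  6:528  7:492
  8:1431  9:1455  10:829  11:813  12:636  13:1241  14:1359  15:1550
  16:877  17:1344  18:604  19:887  20:786  21:3  22:1259  23:1781
  24:1538  25:1190  26:1352  27:1584  28:1476  29:727  30:799  31:704
  32:656  33:125  34:157  35:511  36:1084  37:848  38:466  39:29
  40:878  41:575  42:9
Giant step factor: 1014^(-43) ≡ 1614 (mod 1783).
Scan 257·1614^i mod 1783 for i = 0, 1, …:
  i=0: 257   i=1: 1142   i=2: 1349   i=3: 243
  i=4: 1725   i=5: 887
Match at i=5, j=19: k = 5·43 + 19 = 234.

234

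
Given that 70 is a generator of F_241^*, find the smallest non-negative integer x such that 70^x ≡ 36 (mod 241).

216

Baby-step giant-step with m = ceil(sqrt(240)) = 16.
Baby table (70^j mod 241 for j=0..15):
  0:1  1:70  2:80  3:57  4:134  5:222  6:116  7:167
  8:122  9:105  10:120  11:206  12:201  13:92  14:174  15:130
Giant step factor: 70^(-16) ≡ 54 (mod 241).
Scan 36·54^i mod 241 for i = 0, 1, …:
  i=0: 36   i=1: 16   i=2: 141   i=3: 143
  i=4: 10   i=5: 58   i=6: 240   i=7: 187
  i=8: 217   i=9: 150   i=10: 147   i=11: 226
  i=12: 154   i=13: 122
Match at i=13, j=8: x = 13·16 + 8 = 216.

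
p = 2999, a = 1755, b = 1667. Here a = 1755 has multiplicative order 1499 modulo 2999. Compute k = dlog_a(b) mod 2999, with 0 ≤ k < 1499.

Baby-step giant-step with m = ceil(sqrt(1499)) = 39.
Baby table (1755^j mod 2999 for j=0..38):
  0:1  1:1755  2:52  3:1290  4:2704  5:1102  6:2654  7:323
  8:54  9:1801  10:2808  11:683  12:2064  13:2527  14:2363  15:2447
  16:2916  17:1286  18:1682  19:894  20:493  21:1503  22:1644  23:182
  24:1516  25:467  26:858  27:292  28:2630  29:189  30:1805  31:831
  32:891  33:1226  34:1347  35:773  36:1067  37:1209  38:1502
Giant step factor: 1755^(-39) ≡ 1513 (mod 2999).
Scan 1667·1513^i mod 2999 for i = 0, 1, …:
  i=0: 1667   i=1: 12   i=2: 162   i=3: 2187
  i=4: 1034   i=5: 1963   i=6: 1009   i=7: 126
  i=8: 1701   i=9: 471     …   i=33: 2755
  i=34: 2704
Match at i=34, j=4: k = 34·39 + 4 = 1330.

1330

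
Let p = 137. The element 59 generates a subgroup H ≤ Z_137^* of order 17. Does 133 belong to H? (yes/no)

⟨59⟩ has order 17; its elements mod 137 are {1, 16, 34, 38, 50, 56, 59, 60, 72, 73, 74, 88, 115, 119, 122, 123, 133}.
133 is in this set.

yes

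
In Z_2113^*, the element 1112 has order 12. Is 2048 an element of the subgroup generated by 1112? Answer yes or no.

yes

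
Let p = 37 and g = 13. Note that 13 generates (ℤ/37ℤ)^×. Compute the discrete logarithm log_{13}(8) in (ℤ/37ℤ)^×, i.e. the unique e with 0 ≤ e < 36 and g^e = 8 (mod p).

33

Successive powers of 13 modulo 37:
  13^0=1  13^1=13  13^2=21  13^3=14  13^4=34  13^5=35
  13^6=11  13^7=32  13^8=9  13^9=6  13^10=4  13^11=15
  13^12=10  13^13=19  13^14=25  13^15=29  13^16=7  13^17=17
  13^18=36  13^19=24  13^20=16  13^21=23  13^22=3  13^23=2
  13^24=26  13^25=5  13^26=28  13^27=31  13^28=33  13^29=22
  13^30=27  13^31=18  13^32=12  13^33=8
So 13^33 ≡ 8 (mod 37), giving e = 33.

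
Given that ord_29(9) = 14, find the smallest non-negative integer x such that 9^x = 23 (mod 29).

2

Successive powers of 9 modulo 29:
  9^0=1  9^1=9  9^2=23
So 9^2 ≡ 23 (mod 29), giving x = 2.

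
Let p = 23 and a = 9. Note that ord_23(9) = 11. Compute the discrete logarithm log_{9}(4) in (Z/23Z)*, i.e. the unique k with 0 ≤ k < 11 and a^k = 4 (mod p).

7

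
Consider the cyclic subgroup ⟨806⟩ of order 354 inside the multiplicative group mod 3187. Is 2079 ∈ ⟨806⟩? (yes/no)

2079 ∈ ⟨806⟩ iff 2079^354 ≡ 1 (mod 3187), since |⟨806⟩| = 354.
2079^354 mod 3187 = 1.
Since 1 = 1, 2079 lies in the subgroup.

yes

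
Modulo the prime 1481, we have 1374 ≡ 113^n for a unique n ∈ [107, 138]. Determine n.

Compute 113^107 mod 1481 = 835, then multiply by 113 repeatedly:
  113^107=835  113^108=1052  113^109=396  113^110=318  113^111=390
  113^112=1121  113^113=788  113^114=184  113^115=58  113^116=630
  113^117=102  113^118=1159  113^119=639  113^120=1119  113^121=562
  113^122=1304  113^123=733  113^124=1374
Found 1374 at exponent 124.

124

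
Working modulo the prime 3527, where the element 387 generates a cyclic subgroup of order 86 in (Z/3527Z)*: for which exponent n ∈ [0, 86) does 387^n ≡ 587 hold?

40

Baby-step giant-step with m = ceil(sqrt(86)) = 10.
Baby table (387^j mod 3527 for j=0..9):
  0:1  1:387  2:1635  3:1412  4:3286  5:1962  6:989  7:1827
  8:1649  9:3303
Giant step factor: 387^(-10) ≡ 1907 (mod 3527).
Scan 587·1907^i mod 3527 for i = 0, 1, …:
  i=0: 587   i=1: 1350   i=2: 3267   i=3: 1487
  i=4: 1
Match at i=4, j=0: n = 4·10 + 0 = 40.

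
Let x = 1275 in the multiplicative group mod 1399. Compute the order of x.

The order of 1275 must divide p − 1 = 1398 = 2 · 3 · 233.
Divisors: 1, 2, 3, 6, 233, 466, 699, 1398.
Check each in increasing order: 1275^1 ≡ 1275;  1275^2 ≡ 1386;  1275^3 ≡ 213;  1275^6 ≡ 601;  1275^233 ≡ 1008;  1275^466 ≡ 390;  1275^699 ≡ 1.
Smallest exponent giving 1 is 699.

699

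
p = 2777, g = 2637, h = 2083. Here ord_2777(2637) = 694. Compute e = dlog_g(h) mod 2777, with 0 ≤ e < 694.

Baby-step giant-step with m = ceil(sqrt(694)) = 27.
Baby table (2637^j mod 2777 for j=0..26):
  0:1  1:2637  2:161  3:2453  4:928  5:599  6:2227  7:2021
  8:314  9:472  10:568  11:1013  12:2584  13:2027  14:2251  15:1438
  16:1401  17:1027  18:624  19:1504  20:492  21:545  22:1456  23:1658
  24:1148  25:346  26:1546
Giant step factor: 2637^(-27) ≡ 1790 (mod 2777).
Scan 2083·1790^i mod 2777 for i = 0, 1, …:
  i=0: 2083   i=1: 1836   i=2: 1249   i=3: 225
  i=4: 85   i=5: 2192   i=6: 2556   i=7: 1521
  i=8: 1130   i=9: 1044     …   i=21: 1896
  i=22: 346
Match at i=22, j=25: e = 22·27 + 25 = 619.

619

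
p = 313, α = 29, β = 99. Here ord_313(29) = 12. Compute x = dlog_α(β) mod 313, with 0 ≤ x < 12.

Successive powers of 29 modulo 313:
  29^0=1  29^1=29  29^2=215  29^3=288  29^4=214  29^5=259
  29^6=312  29^7=284  29^8=98  29^9=25  29^10=99
So 29^10 ≡ 99 (mod 313), giving x = 10.

10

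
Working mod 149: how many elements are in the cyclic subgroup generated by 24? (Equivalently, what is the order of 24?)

The order of 24 must divide p − 1 = 148 = 2^2 · 37.
Divisors: 1, 2, 4, 37, 74, 148.
Check each in increasing order: 24^1 ≡ 24;  24^2 ≡ 129;  24^4 ≡ 102;  24^37 ≡ 148;  24^74 ≡ 1.
Smallest exponent giving 1 is 74.

74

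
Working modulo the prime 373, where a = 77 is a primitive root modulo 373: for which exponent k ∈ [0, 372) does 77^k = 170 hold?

88

Baby-step giant-step with m = ceil(sqrt(372)) = 20.
Baby table (77^j mod 373 for j=0..19):
  0:1  1:77  2:334  3:354  4:29  5:368  6:361  7:195
  8:95  9:228  10:25  11:60  12:144  13:271  14:352  15:248
  16:73  17:26  18:137  19:105
Giant step factor: 77^(-20) ≡ 336 (mod 373).
Scan 170·336^i mod 373 for i = 0, 1, …:
  i=0: 170   i=1: 51   i=2: 351   i=3: 68
  i=4: 95
Match at i=4, j=8: k = 4·20 + 8 = 88.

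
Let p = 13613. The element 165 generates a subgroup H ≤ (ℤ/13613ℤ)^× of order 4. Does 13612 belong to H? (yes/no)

yes

13612 ∈ ⟨165⟩ iff 13612^4 ≡ 1 (mod 13613), since |⟨165⟩| = 4.
13612^4 mod 13613 = 1.
Since 1 = 1, 13612 lies in the subgroup.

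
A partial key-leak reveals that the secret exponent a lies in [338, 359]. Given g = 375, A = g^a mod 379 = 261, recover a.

Compute 375^338 mod 379 = 207, then multiply by 375 repeatedly:
  375^338=207  375^339=309  375^340=280  375^341=17  375^342=311
  375^343=272  375^344=49  375^345=183  375^346=26  375^347=275
  375^348=37  375^349=231  375^350=213  375^351=285  375^352=376
  375^353=12  375^354=331  375^355=192  375^356=369  375^357=40
  375^358=219  375^359=261
Found 261 at exponent 359.

359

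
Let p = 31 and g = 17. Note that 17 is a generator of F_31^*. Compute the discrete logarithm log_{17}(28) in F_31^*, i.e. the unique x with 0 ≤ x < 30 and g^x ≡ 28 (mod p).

Successive powers of 17 modulo 31:
  17^0=1  17^1=17  17^2=10  17^3=15  17^4=7  17^5=26
  17^6=8  17^7=12  17^8=18  17^9=27  17^10=25  17^11=22
  17^12=2  17^13=3  17^14=20  17^15=30  17^16=14  17^17=21
  17^18=16  17^19=24  17^20=5  17^21=23  17^22=19  17^23=13
  17^24=4  17^25=6  17^26=9  17^27=29  17^28=28
So 17^28 ≡ 28 (mod 31), giving x = 28.

28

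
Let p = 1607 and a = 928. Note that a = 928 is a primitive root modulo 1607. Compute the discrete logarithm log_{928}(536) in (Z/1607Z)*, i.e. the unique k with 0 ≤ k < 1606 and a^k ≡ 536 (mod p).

Baby-step giant-step with m = ceil(sqrt(1606)) = 41.
Baby table (928^j mod 1607 for j=0..40):
  0:1  1:928  2:1439  3:1582  4:905  5:986  6:625  7:1480
  8:1062  9:445  10:1568  11:769  12:124  13:975  14:59  15:114
  16:1337  17:132  18:364  19:322  20:1521  21:542  22:1592  23:543
  24:913  25:375  26:888  27:1280  28:267  29:298  30:140  31:1360
  32:585  33:1321  34:1354  35:1445  36:722  37:1504  38:836  39:1234
  40:968
Giant step factor: 928^(-41) ≡ 357 (mod 1607).
Scan 536·357^i mod 1607 for i = 0, 1, …:
  i=0: 536   i=1: 119   i=2: 701   i=3: 1172
  i=4: 584   i=5: 1185   i=6: 404   i=7: 1205
  i=8: 1116   i=9: 1483     …   i=27: 1537
  i=28: 722
Match at i=28, j=36: k = 28·41 + 36 = 1184.

1184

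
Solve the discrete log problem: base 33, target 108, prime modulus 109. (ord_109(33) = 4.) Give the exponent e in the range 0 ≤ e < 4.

Successive powers of 33 modulo 109:
  33^0=1  33^1=33  33^2=108
So 33^2 ≡ 108 (mod 109), giving e = 2.

2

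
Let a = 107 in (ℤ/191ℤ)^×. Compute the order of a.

The order of 107 must divide p − 1 = 190 = 2 · 5 · 19.
Divisors: 1, 2, 5, 10, 19, 38, 95, 190.
Check each in increasing order: 107^1 ≡ 107;  107^2 ≡ 180;  107^5 ≡ 150;  107^10 ≡ 153;  107^19 ≡ 1.
Smallest exponent giving 1 is 19.

19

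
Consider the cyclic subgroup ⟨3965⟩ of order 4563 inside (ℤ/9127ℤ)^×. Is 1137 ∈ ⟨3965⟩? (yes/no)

1137 ∈ ⟨3965⟩ iff 1137^4563 ≡ 1 (mod 9127), since |⟨3965⟩| = 4563.
1137^4563 mod 9127 = 9126.
Since 9126 ≠ 1, 1137 does not lie in the subgroup.

no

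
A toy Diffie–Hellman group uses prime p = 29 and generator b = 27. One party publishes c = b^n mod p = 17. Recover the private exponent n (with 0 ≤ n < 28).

7

Successive powers of 27 modulo 29:
  27^0=1  27^1=27  27^2=4  27^3=21  27^4=16  27^5=26
  27^6=6  27^7=17
So 27^7 ≡ 17 (mod 29), giving n = 7.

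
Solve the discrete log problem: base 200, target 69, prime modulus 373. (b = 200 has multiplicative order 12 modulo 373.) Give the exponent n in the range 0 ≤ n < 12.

5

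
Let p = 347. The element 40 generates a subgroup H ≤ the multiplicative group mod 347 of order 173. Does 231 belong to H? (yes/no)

no

231 ∈ ⟨40⟩ iff 231^173 ≡ 1 (mod 347), since |⟨40⟩| = 173.
231^173 mod 347 = 346.
Since 346 ≠ 1, 231 does not lie in the subgroup.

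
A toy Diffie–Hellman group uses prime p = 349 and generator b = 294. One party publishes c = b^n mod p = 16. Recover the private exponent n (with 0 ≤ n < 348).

Baby-step giant-step with m = ceil(sqrt(348)) = 19.
Baby table (294^j mod 349 for j=0..18):
  0:1  1:294  2:233  3:98  4:194  5:149  6:181  7:166
  8:293  9:288  10:214  11:96  12:304  13:32  14:334  15:127
  16:344  17:275  18:231
Giant step factor: 294^(-19) ≡ 99 (mod 349).
Scan 16·99^i mod 349 for i = 0, 1, …:
  i=0: 16   i=1: 188   i=2: 115   i=3: 217
  i=4: 194
Match at i=4, j=4: n = 4·19 + 4 = 80.

80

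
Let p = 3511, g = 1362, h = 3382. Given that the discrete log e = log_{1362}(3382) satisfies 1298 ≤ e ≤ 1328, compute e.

1326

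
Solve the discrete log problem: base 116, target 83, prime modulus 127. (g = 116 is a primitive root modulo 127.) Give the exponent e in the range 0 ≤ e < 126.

55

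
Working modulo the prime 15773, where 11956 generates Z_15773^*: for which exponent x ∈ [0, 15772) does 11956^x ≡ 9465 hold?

Baby-step giant-step with m = ceil(sqrt(15772)) = 126.
Baby table (11956^j mod 15773 for j=0..125):
  0:1  1:11956  2:11010  3:9875  4:4595  5:461  6:6939  7:12477
  8:9751  9:4713  10:7472  11:12733  12:10525  13:15679  14:11792  15:6078
  16:2357  17:9714  18:3985  19:10200  20:10137  21:14013  22:14395  23:7417
  24:1846  25:4349  26:8836  27:11435  28:12269  29:15037  30:1718  31:3962
  32:3353  33:9275  34:7710  35:3348  36:12587  37:15752  38:1292  39:5385
  40:13447  41:13916  42:6092  43:12011  44:6124  45:278  46:11438  47:818
  48:748  49:15570  50:1974  51:4736  52:14319  53:13595  54:1055  55:10953
  56:6622  57:7945  58:5414  59:13165  60:1973  61:8553  62:3309  63:3720
  64:12233  65:10492  66:15456  67:11241  68:11436  69:8452  70:10274  71:11593
  72:8557  73:3814  74:441  75:4414  76:13099  77:1527  78:7451  79:14025
  80:137  81:13353  82:9935  83:12170  84:14368  85:65  86:4263  87:5865
  88:10955  89:14761  90:14192  91:9391  92:6582  93:2895  94:6658  95:12490
  96:7449  97:5886  98:9663  99:9376  100:745  101:11248  102:490  103:6657
  104:534  105:12212  106:11784  107:5068  108:8915  109:9579  110:14544  111:6512
  112:1944  113:8835  114:15252  115:1259  116:5162  117:12896  118:3501  119:12187
  120:12571  121:13732  122:14408  123:5115  124:3019  125:6540
Giant step factor: 11956^(-126) ≡ 11806 (mod 15773).
Scan 9465·11806^i mod 15773 for i = 0, 1, …:
  i=0: 9465   i=1: 7858   i=2: 10535   i=3: 6105
  i=4: 8793   i=5: 8045   i=6: 10037   i=7: 10046
  i=8: 5889   i=9: 13923     …   i=13: 8905
  i=14: 5385
Match at i=14, j=39: x = 14·126 + 39 = 1803.

1803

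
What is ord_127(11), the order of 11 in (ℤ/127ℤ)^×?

63

The order of 11 must divide p − 1 = 126 = 2 · 3^2 · 7.
Divisors: 1, 2, 3, 6, 7, 9, 14, 18, 21, 42, 63, 126.
Check each in increasing order: 11^1 ≡ 11;  11^2 ≡ 121;  11^3 ≡ 61;  11^6 ≡ 38;  11^7 ≡ 37;  11^9 ≡ 32;  11^14 ≡ 99;  11^18 ≡ 8;  11^21 ≡ 107;  11^42 ≡ 19;  11^63 ≡ 1.
Smallest exponent giving 1 is 63.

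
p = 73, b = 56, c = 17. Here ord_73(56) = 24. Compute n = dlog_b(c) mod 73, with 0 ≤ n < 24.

13

Successive powers of 56 modulo 73:
  56^0=1  56^1=56  56^2=70  56^3=51  56^4=9  56^5=66
  56^6=46  56^7=21  56^8=8  56^9=10  56^10=49  56^11=43
  56^12=72  56^13=17
So 56^13 ≡ 17 (mod 73), giving n = 13.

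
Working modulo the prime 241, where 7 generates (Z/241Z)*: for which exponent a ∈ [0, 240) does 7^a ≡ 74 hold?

Successive powers of 7 modulo 241:
  7^0=1  7^1=7  7^2=49  7^3=102  7^4=232  7^5=178
  7^6=41  7^7=46  7^8=81  7^9=85  7^10=113  7^11=68
  7^12=235  7^13=199  7^14=188  7^15=111  7^16=54  7^17=137
  7^18=236  7^19=206  7^20=237  7^21=213  7^22=45  7^23=74
So 7^23 ≡ 74 (mod 241), giving a = 23.

23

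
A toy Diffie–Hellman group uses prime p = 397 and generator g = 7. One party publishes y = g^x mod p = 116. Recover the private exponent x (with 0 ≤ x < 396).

250

Baby-step giant-step with m = ceil(sqrt(396)) = 20.
Baby table (7^j mod 397 for j=0..19):
  0:1  1:7  2:49  3:343  4:19  5:133  6:137  7:165
  8:361  9:145  10:221  11:356  12:110  13:373  14:229  15:15
  16:105  17:338  18:381  19:285
Giant step factor: 7^(-20) ≡ 278 (mod 397).
Scan 116·278^i mod 397 for i = 0, 1, …:
  i=0: 116   i=1: 91   i=2: 287   i=3: 386
  i=4: 118   i=5: 250   i=6: 25   i=7: 201
  i=8: 298   i=9: 268   i=10: 265   i=11: 225
  i=12: 221
Match at i=12, j=10: x = 12·20 + 10 = 250.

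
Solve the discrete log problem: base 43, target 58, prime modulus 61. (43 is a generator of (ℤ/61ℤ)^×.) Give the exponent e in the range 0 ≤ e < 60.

Successive powers of 43 modulo 61:
  43^0=1  43^1=43  43^2=19  43^3=24  43^4=56  43^5=29
  43^6=27  43^7=2  43^8=25  43^9=38  43^10=48  43^11=51
  43^12=58
So 43^12 ≡ 58 (mod 61), giving e = 12.

12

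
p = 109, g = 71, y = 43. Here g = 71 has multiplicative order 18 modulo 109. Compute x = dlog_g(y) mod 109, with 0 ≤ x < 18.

17

Successive powers of 71 modulo 109:
  71^0=1  71^1=71  71^2=27  71^3=64  71^4=75  71^5=93
  71^6=63  71^7=4  71^8=66  71^9=108  71^10=38  71^11=82
  71^12=45  71^13=34  71^14=16  71^15=46  71^16=105  71^17=43
So 71^17 ≡ 43 (mod 109), giving x = 17.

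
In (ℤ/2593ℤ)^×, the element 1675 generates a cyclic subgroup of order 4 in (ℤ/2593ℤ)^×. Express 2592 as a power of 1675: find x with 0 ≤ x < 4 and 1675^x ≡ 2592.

Successive powers of 1675 modulo 2593:
  1675^0=1  1675^1=1675  1675^2=2592
So 1675^2 ≡ 2592 (mod 2593), giving x = 2.

2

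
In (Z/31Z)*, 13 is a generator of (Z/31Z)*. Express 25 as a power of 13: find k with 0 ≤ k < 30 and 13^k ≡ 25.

Successive powers of 13 modulo 31:
  13^0=1  13^1=13  13^2=14  13^3=27  13^4=10  13^5=6
  13^6=16  13^7=22  13^8=7  13^9=29  13^10=5  13^11=3
  13^12=8  13^13=11  13^14=19  13^15=30  13^16=18  13^17=17
  13^18=4  13^19=21  13^20=25
So 13^20 ≡ 25 (mod 31), giving k = 20.

20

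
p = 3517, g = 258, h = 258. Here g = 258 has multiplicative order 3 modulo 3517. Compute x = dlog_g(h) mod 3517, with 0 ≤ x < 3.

Successive powers of 258 modulo 3517:
  258^0=1  258^1=258
So 258^1 ≡ 258 (mod 3517), giving x = 1.

1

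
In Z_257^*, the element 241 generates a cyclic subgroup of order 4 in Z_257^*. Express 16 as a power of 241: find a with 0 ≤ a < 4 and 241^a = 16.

3

Successive powers of 241 modulo 257:
  241^0=1  241^1=241  241^2=256  241^3=16
So 241^3 ≡ 16 (mod 257), giving a = 3.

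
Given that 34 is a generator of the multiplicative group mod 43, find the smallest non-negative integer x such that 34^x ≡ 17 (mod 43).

Baby-step giant-step with m = ceil(sqrt(42)) = 7.
Baby table (34^j mod 43 for j=0..6):
  0:1  1:34  2:38  3:2  4:25  5:33  6:4
Giant step factor: 34^(-7) ≡ 37 (mod 43).
Scan 17·37^i mod 43 for i = 0, 1, …:
  i=0: 17   i=1: 27   i=2: 10   i=3: 26
  i=4: 16   i=5: 33
Match at i=5, j=5: x = 5·7 + 5 = 40.

40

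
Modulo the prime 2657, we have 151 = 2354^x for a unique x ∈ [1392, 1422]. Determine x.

1410

Compute 2354^1392 mod 2657 = 664, then multiply by 2354 repeatedly:
  2354^1392=664  2354^1393=740  2354^1394=1625  2354^1395=1827  2354^1396=1732
  2354^1397=1290  2354^1398=2366  2354^1399=492  2354^1400=2373  2354^1401=1028
  2354^1402=2042  2354^1403=355  2354^1404=1372  2354^1405=1433  2354^1406=1549
  2354^1407=942  2354^1408=1530  2354^1409=1385  2354^1410=151
Found 151 at exponent 1410.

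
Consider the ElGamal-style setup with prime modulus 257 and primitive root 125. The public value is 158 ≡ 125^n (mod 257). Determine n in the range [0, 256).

78

Baby-step giant-step with m = ceil(sqrt(256)) = 16.
Baby table (125^j mod 257 for j=0..15):
  0:1  1:125  2:205  3:182  4:134  5:45  6:228  7:230
  8:223  9:119  10:226  11:237  12:70  13:12  14:215  15:147
Giant step factor: 125^(-16) ≡ 255 (mod 257).
Scan 158·255^i mod 257 for i = 0, 1, …:
  i=0: 158   i=1: 198   i=2: 118   i=3: 21
  i=4: 215
Match at i=4, j=14: n = 4·16 + 14 = 78.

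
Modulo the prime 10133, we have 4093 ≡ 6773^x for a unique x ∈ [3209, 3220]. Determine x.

3212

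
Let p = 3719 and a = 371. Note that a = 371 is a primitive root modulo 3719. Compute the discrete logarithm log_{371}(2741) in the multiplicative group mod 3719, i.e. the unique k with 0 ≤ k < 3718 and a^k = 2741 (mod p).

Baby-step giant-step with m = ceil(sqrt(3718)) = 61.
Baby table (371^j mod 3719 for j=0..60):
  0:1  1:371  2:38  3:2941  4:1444  5:188  6:2806  7:3425
  8:2496  9:3704  10:1873  11:3149  12:513  13:654  14:899  15:2538
  16:691  17:3469  18:225  19:1657  20:1112  21:3462  22:1347  23:1391
  24:2839  25:792  26:31  27:344  28:1178  29:1915  30:136  31:2109
  32:1449  33:2043  34:2996  35:3254  36:2278  37:925  38:1027  39:1679
  40:1836  41:579  42:2826  43:3407  44:3256  45:3020  46:1001  47:3190
  48:848  49:2212  50:2472  51:2238  52:961  53:3226  54:3047  55:3580
  56:497  57:2156  58:291  59:110  60:3620
Giant step factor: 371^(-61) ≡ 2759 (mod 3719).
Scan 2741·2759^i mod 3719 for i = 0, 1, …:
  i=0: 2741   i=1: 1692   i=2: 883   i=3: 252
  i=4: 3534   i=5: 2807   i=6: 1555   i=7: 2238
Match at i=7, j=51: k = 7·61 + 51 = 478.

478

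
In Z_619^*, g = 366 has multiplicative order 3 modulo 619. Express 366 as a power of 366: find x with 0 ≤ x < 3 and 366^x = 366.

1

Successive powers of 366 modulo 619:
  366^0=1  366^1=366
So 366^1 ≡ 366 (mod 619), giving x = 1.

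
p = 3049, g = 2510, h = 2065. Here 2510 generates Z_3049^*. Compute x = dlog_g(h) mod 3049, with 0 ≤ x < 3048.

2257

Baby-step giant-step with m = ceil(sqrt(3048)) = 56.
Baby table (2510^j mod 3049 for j=0..55):
  0:1  1:2510  2:866  3:2772  4:2951  5:989  6:504  7:2754
  8:457  9:646  10:2441  11:1469  12:949  13:721  14:1653  15:2390
  16:1517  17:2518  18:2652  19:553  20:735  21:205  22:2318  23:688
  24:1146  25:1253  26:1511  27:2703  28:505  29:2215  30:1323  31:369
  32:2343  33:2458  34:1453  35:426  36:2110  37:3036  38:909  39:938
  40:552  41:1274  42:2388  43:2595  44:786  45:157  46:749  47:1806
  48:2246  49:2908  50:2823  51:2903  52:2469  53:1622  54:805  55:2112
Giant step factor: 2510^(-56) ≡ 1892 (mod 3049).
Scan 2065·1892^i mod 3049 for i = 0, 1, …:
  i=0: 2065   i=1: 1211   i=2: 1413   i=3: 2472
  i=4: 2907   i=5: 2697   i=6: 1747   i=7: 208
  i=8: 215   i=9: 1263     …   i=39: 11
  i=40: 2518
Match at i=40, j=17: x = 40·56 + 17 = 2257.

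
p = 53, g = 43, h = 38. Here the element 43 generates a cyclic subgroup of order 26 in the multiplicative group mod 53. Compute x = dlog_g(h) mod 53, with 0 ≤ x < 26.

Successive powers of 43 modulo 53:
  43^0=1  43^1=43  43^2=47  43^3=7  43^4=36  43^5=11
  43^6=49  43^7=40  43^8=24  43^9=25  43^10=15  43^11=9
  43^12=16  43^13=52  43^14=10  43^15=6  43^16=46  43^17=17
  43^18=42  43^19=4  43^20=13  43^21=29  43^22=28  43^23=38
So 43^23 ≡ 38 (mod 53), giving x = 23.

23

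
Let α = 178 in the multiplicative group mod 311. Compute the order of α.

The order of 178 must divide p − 1 = 310 = 2 · 5 · 31.
Divisors: 1, 2, 5, 10, 31, 62, 155, 310.
Check each in increasing order: 178^1 ≡ 178;  178^2 ≡ 273;  178^5 ≡ 146;  178^10 ≡ 168;  178^31 ≡ 36;  178^62 ≡ 52;  178^155 ≡ 1.
Smallest exponent giving 1 is 155.

155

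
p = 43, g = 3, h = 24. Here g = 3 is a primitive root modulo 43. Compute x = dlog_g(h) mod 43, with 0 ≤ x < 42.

Baby-step giant-step with m = ceil(sqrt(42)) = 7.
Baby table (3^j mod 43 for j=0..6):
  0:1  1:3  2:9  3:27  4:38  5:28  6:41
Giant step factor: 3^(-7) ≡ 7 (mod 43).
Scan 24·7^i mod 43 for i = 0, 1, …:
  i=0: 24   i=1: 39   i=2: 15   i=3: 19
  i=4: 4   i=5: 28
Match at i=5, j=5: x = 5·7 + 5 = 40.

40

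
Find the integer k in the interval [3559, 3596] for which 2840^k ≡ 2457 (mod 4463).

3565

Compute 2840^3559 mod 4463 = 1644, then multiply by 2840 repeatedly:
  2840^3559=1644  2840^3560=662  2840^3561=1157  2840^3562=1112  2840^3563=2739
  2840^3564=4214  2840^3565=2457
Found 2457 at exponent 3565.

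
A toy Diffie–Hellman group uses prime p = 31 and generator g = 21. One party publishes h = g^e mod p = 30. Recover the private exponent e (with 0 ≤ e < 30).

15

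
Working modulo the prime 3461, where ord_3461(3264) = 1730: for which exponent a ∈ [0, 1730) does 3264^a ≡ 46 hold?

Baby-step giant-step with m = ceil(sqrt(1730)) = 42.
Baby table (3264^j mod 3461 for j=0..41):
  0:1  1:3264  2:738  3:3437  4:1267  5:3054  6:576  7:741
  8:2846  9:20  10:2982  11:916  12:2981  13:1113  14:2243  15:1137
  16:976  17:1544  18:400  19:803  20:1015  21:783  22:1494  23:3328
  24:1974  25:2215  26:3192  27:1078  28:2216  29:2995  30:1816  31:2192
  32:801  33:1409  34:2768  35:1542  36:794  37:2788  38:1063  39:1710
  40:2308  41:2176
Giant step factor: 3264^(-42) ≡ 3257 (mod 3461).
Scan 46·3257^i mod 3461 for i = 0, 1, …:
  i=0: 46   i=1: 999   i=2: 403   i=3: 852
  i=4: 2703   i=5: 2348   i=6: 2087   i=7: 3416
  i=8: 2258   i=9: 3142     …   i=24: 385
  i=25: 1063
Match at i=25, j=38: a = 25·42 + 38 = 1088.

1088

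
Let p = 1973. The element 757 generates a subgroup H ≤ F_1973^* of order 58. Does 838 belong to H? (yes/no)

no

838 ∈ ⟨757⟩ iff 838^58 ≡ 1 (mod 1973), since |⟨757⟩| = 58.
838^58 mod 1973 = 841.
Since 841 ≠ 1, 838 does not lie in the subgroup.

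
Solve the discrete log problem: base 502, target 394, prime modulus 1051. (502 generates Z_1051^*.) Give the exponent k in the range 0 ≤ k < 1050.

726

Baby-step giant-step with m = ceil(sqrt(1050)) = 33.
Baby table (502^j mod 1051 for j=0..32):
  0:1  1:502  2:815  3:291  4:1044  5:690  6:601  7:65
  8:49  9:425  10:1048  11:596  12:708  13:178  14:21  15:32
  16:299  17:856  18:904  19:827  20:9  21:314  22:1029  23:517
  24:988  25:955  26:154  27:585  28:441  29:672  30:1024  31:109
  32:66
Giant step factor: 502^(-33) ≡ 948 (mod 1051).
Scan 394·948^i mod 1051 for i = 0, 1, …:
  i=0: 394   i=1: 407   i=2: 119   i=3: 355
  i=4: 220   i=5: 462   i=6: 760   i=7: 545
  i=8: 619   i=9: 354     …   i=21: 551
  i=22: 1
Match at i=22, j=0: k = 22·33 + 0 = 726.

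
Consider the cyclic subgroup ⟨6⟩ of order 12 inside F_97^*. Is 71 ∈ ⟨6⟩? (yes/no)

71 ∈ ⟨6⟩ iff 71^12 ≡ 1 (mod 97), since |⟨6⟩| = 12.
71^12 mod 97 = 50.
Since 50 ≠ 1, 71 does not lie in the subgroup.

no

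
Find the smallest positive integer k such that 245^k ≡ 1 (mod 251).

125

The order of 245 must divide p − 1 = 250 = 2 · 5^3.
Divisors: 1, 2, 5, 10, 25, 50, 125, 250.
Check each in increasing order: 245^1 ≡ 245;  245^2 ≡ 36;  245^5 ≡ 5;  245^10 ≡ 25;  245^25 ≡ 113;  245^50 ≡ 219;  245^125 ≡ 1.
Smallest exponent giving 1 is 125.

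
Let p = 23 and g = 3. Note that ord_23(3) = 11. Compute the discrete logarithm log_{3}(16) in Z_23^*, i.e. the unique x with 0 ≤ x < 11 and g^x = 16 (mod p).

6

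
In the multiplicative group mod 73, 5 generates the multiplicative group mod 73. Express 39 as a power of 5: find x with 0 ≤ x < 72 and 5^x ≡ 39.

Baby-step giant-step with m = ceil(sqrt(72)) = 9.
Baby table (5^j mod 73 for j=0..8):
  0:1  1:5  2:25  3:52  4:41  5:59  6:3  7:15
  8:2
Giant step factor: 5^(-9) ≡ 22 (mod 73).
Scan 39·22^i mod 73 for i = 0, 1, …:
  i=0: 39   i=1: 55   i=2: 42   i=3: 48
  i=4: 34   i=5: 18   i=6: 31   i=7: 25
Match at i=7, j=2: x = 7·9 + 2 = 65.

65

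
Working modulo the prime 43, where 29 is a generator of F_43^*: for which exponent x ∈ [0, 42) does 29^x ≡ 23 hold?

26

Baby-step giant-step with m = ceil(sqrt(42)) = 7.
Baby table (29^j mod 43 for j=0..6):
  0:1  1:29  2:24  3:8  4:17  5:20  6:21
Giant step factor: 29^(-7) ≡ 37 (mod 43).
Scan 23·37^i mod 43 for i = 0, 1, …:
  i=0: 23   i=1: 34   i=2: 11   i=3: 20
Match at i=3, j=5: x = 3·7 + 5 = 26.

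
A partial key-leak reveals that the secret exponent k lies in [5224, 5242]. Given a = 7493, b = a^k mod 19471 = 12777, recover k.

5230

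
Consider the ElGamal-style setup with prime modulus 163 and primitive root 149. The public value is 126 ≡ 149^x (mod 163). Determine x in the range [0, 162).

Baby-step giant-step with m = ceil(sqrt(162)) = 13.
Baby table (149^j mod 163 for j=0..12):
  0:1  1:149  2:33  3:27  4:111  5:76  6:77  7:63
  8:96  9:123  10:71  11:147  12:61
Giant step factor: 149^(-13) ≡ 117 (mod 163).
Scan 126·117^i mod 163 for i = 0, 1, …:
  i=0: 126   i=1: 72   i=2: 111
Match at i=2, j=4: x = 2·13 + 4 = 30.

30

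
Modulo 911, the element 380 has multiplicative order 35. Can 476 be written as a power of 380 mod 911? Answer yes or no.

yes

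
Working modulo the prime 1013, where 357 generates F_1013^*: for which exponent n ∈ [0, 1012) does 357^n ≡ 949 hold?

176

Baby-step giant-step with m = ceil(sqrt(1012)) = 32.
Baby table (357^j mod 1013 for j=0..31):
  0:1  1:357  2:824  3:398  4:266  5:753  6:376  7:516
  8:859  9:737  10:742  11:501  12:569  13:533  14:850  15:563
  16:417  17:971  18:201  19:847  20:505  21:984  22:790  23:416
  24:614  25:390  26:449  27:239  28:231  29:414  30:913  31:768
Giant step factor: 357^(-32) ≡ 832 (mod 1013).
Scan 949·832^i mod 1013 for i = 0, 1, …:
  i=0: 949   i=1: 441   i=2: 206   i=3: 195
  i=4: 160   i=5: 417
Match at i=5, j=16: n = 5·32 + 16 = 176.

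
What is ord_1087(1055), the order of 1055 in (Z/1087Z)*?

1086

The order of 1055 must divide p − 1 = 1086 = 2 · 3 · 181.
Divisors: 1, 2, 3, 6, 181, 362, 543, 1086.
Check each in increasing order: 1055^1 ≡ 1055;  1055^2 ≡ 1024;  1055^3 ≡ 929;  1055^6 ≡ 1050;  1055^181 ≡ 830;  1055^362 ≡ 829;  1055^543 ≡ 1086;  1055^1086 ≡ 1.
Smallest exponent giving 1 is 1086.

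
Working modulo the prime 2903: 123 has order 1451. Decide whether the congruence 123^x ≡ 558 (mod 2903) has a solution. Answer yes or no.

558 ∈ ⟨123⟩ iff 558^1451 ≡ 1 (mod 2903), since |⟨123⟩| = 1451.
558^1451 mod 2903 = 2902.
Since 2902 ≠ 1, 558 does not lie in the subgroup.

no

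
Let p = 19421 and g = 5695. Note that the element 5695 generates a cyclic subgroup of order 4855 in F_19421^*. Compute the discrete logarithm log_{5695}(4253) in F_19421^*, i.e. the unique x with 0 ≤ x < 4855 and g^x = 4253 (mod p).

3644

Baby-step giant-step with m = ceil(sqrt(4855)) = 70.
Baby table (5695^j mod 19421 for j=0..69):
  0:1  1:5695  2:19376  3:15619  4:2025  5:15722  6:5980  7:11087
  8:2794  9:6031  10:10217  11:499  12:6339  13:16387  14:6060  15:583
  16:18615  17:12607  18:16849  19:15315  20:18635  21:9981  22:15949  23:16959
  24:872  25:13685  26:19023  27:5647  28:17910  29:17779  30:9732  31:15627
  32:8743  33:15362  34:14406  35:7866  36:12044  37:15029  38:1808  39:3430
  40:15745  41:1018  42:10052  43:12453  44:13764  45:2824  46:2092  47:8867
  48:2965  49:8826  50:2522  51:10671  52:3036  53:5330  54:18748  55:12623
  56:10864  57:14595  58:16066  59:3539  60:15028  61:15534  62:3475  63:126
  64:18414  65:13751  66:6473  67:2677  68:30  69:15482
Giant step factor: 5695^(-70) ≡ 12674 (mod 19421).
Scan 4253·12674^i mod 19421 for i = 0, 1, …:
  i=0: 4253   i=1: 9247   i=2: 10164   i=3: 18464
  i=4: 9107   i=5: 3115   i=6: 16038   i=7: 5426
  i=8: 18784   i=9: 5798     …   i=51: 4611
  i=52: 2025
Match at i=52, j=4: x = 52·70 + 4 = 3644.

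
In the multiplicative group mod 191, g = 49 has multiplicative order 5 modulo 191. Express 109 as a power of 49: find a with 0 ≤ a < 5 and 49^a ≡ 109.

2

Successive powers of 49 modulo 191:
  49^0=1  49^1=49  49^2=109
So 49^2 ≡ 109 (mod 191), giving a = 2.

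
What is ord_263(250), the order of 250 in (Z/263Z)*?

262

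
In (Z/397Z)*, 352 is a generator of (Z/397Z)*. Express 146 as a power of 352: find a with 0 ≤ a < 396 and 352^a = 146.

Baby-step giant-step with m = ceil(sqrt(396)) = 20.
Baby table (352^j mod 397 for j=0..19):
  0:1  1:352  2:40  3:185  4:12  5:254  6:83  7:235
  8:144  9:269  10:202  11:41  12:140  13:52  14:42  15:95
  16:92  17:227  18:107  19:346
Giant step factor: 352^(-20) ≡ 73 (mod 397).
Scan 146·73^i mod 397 for i = 0, 1, …:
  i=0: 146   i=1: 336   i=2: 311   i=3: 74
  i=4: 241   i=5: 125   i=6: 391   i=7: 356
  i=8: 183   i=9: 258     …   i=16: 20
  i=17: 269
Match at i=17, j=9: a = 17·20 + 9 = 349.

349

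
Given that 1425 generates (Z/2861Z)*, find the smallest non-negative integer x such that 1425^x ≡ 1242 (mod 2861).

Baby-step giant-step with m = ceil(sqrt(2860)) = 54.
Baby table (1425^j mod 2861 for j=0..53):
  0:1  1:1425  2:2176  3:2337  4:21  5:1315  6:2781  7:440
  8:441  9:1866  10:1181  11:657  12:678  13:1993  14:1913  15:2353
  16:2794  17:1799  18:119  19:776  20:1454  21:586  22:2499  23:1991
  24:1924  25:862  26:981  27:1757  28:350  29:936  30:574  31:2565
  32:1628  33:2490  34:610  35:2367  36:2717  37:792  38:1366  39:1070
  40:2698  41:2327  42:76  43:2443  44:2299  45:230  46:1596  47:2666
  48:2503  49:1969  50:2045  51:1627  52:1065  53:1295
Giant step factor: 1425^(-54) ≡ 1812 (mod 2861).
Scan 1242·1812^i mod 2861 for i = 0, 1, …:
  i=0: 1242   i=1: 1758   i=2: 1203   i=3: 2615
  i=4: 564   i=5: 591   i=6: 878   i=7: 220
  i=8: 961   i=9: 1844     …   i=24: 2280
  i=25: 76
Match at i=25, j=42: x = 25·54 + 42 = 1392.

1392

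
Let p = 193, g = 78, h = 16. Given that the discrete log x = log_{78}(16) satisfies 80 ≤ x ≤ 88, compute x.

88

Compute 78^80 mod 193 = 130, then multiply by 78 repeatedly:
  78^80=130  78^81=104  78^82=6  78^83=82  78^84=27
  78^85=176  78^86=25  78^87=20  78^88=16
Found 16 at exponent 88.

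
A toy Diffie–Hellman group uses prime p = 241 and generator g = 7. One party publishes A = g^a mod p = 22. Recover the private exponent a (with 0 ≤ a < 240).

215

Baby-step giant-step with m = ceil(sqrt(240)) = 16.
Baby table (7^j mod 241 for j=0..15):
  0:1  1:7  2:49  3:102  4:232  5:178  6:41  7:46
  8:81  9:85  10:113  11:68  12:235  13:199  14:188  15:111
Giant step factor: 7^(-16) ≡ 183 (mod 241).
Scan 22·183^i mod 241 for i = 0, 1, …:
  i=0: 22   i=1: 170   i=2: 21   i=3: 228
  i=4: 31   i=5: 130   i=6: 172   i=7: 146
  i=8: 208   i=9: 227   i=10: 89   i=11: 140
  i=12: 74   i=13: 46
Match at i=13, j=7: a = 13·16 + 7 = 215.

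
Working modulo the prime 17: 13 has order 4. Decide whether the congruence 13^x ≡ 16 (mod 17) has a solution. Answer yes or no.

⟨13⟩ has order 4; its elements mod 17 are {1, 4, 13, 16}.
16 is in this set.

yes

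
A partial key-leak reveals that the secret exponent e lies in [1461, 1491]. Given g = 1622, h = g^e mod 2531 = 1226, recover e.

1484

Compute 1622^1461 mod 2531 = 1299, then multiply by 1622 repeatedly:
  1622^1461=1299  1622^1462=1186  1622^1463=132  1622^1464=1500  1622^1465=709
  1622^1466=924  1622^1467=376  1622^1468=2432  1622^1469=1406  1622^1470=101
  1622^1471=1838  1622^1472=2249  1622^1473=707  1622^1474=211  1622^1475=557
  1622^1476=2418  1622^1477=1477  1622^1478=1368  1622^1479=1740  1622^1480=215
  1622^1481=1983  1622^1482=2056  1622^1483=1505  1622^1484=1226
Found 1226 at exponent 1484.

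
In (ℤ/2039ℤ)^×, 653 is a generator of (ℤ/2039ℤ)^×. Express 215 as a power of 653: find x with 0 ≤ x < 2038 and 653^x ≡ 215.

14

Successive powers of 653 modulo 2039:
  653^0=1  653^1=653  653^2=258  653^3=1276  653^4=1316  653^5=929
  653^6=1054  653^7=1119  653^8=745  653^9=1203  653^10=544  653^11=446
  653^12=1700  653^13=884  653^14=215
So 653^14 ≡ 215 (mod 2039), giving x = 14.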